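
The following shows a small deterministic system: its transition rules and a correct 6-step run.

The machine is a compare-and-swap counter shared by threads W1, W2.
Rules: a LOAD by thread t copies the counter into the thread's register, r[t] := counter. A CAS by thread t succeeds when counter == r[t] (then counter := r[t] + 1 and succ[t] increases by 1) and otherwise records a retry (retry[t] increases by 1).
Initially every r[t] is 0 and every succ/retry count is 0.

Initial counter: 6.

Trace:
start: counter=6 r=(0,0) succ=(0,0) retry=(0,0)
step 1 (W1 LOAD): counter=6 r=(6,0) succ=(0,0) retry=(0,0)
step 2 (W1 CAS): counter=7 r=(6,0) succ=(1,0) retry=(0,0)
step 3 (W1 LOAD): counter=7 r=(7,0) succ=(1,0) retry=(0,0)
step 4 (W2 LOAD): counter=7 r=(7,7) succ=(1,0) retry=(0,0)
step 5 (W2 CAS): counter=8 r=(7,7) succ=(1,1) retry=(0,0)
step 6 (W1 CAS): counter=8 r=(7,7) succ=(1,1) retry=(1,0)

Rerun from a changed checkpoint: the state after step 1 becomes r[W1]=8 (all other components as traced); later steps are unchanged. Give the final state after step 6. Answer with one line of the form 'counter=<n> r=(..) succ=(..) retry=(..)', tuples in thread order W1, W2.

counter=7 r=(6,6) succ=(0,1) retry=(2,0)

state after step 1 := counter=6 r=(8,0) succ=(0,0) retry=(0,0)
step 2 (W1 CAS): counter=6 r=(8,0) succ=(0,0) retry=(1,0)
step 3 (W1 LOAD): counter=6 r=(6,0) succ=(0,0) retry=(1,0)
step 4 (W2 LOAD): counter=6 r=(6,6) succ=(0,0) retry=(1,0)
step 5 (W2 CAS): counter=7 r=(6,6) succ=(0,1) retry=(1,0)
step 6 (W1 CAS): counter=7 r=(6,6) succ=(0,1) retry=(2,0)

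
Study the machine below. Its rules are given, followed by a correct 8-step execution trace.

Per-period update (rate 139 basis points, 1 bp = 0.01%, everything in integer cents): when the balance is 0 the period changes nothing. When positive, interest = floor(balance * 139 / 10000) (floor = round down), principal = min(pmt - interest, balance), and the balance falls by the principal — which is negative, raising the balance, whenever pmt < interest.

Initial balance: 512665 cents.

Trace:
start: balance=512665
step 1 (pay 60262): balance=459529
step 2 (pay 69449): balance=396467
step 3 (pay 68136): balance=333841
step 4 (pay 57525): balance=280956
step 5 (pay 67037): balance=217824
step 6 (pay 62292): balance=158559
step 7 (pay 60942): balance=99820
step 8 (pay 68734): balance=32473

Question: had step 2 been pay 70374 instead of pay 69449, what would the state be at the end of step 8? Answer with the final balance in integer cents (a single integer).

31470

(re-executing from step 2 with the substitution; state before step 2: balance=459529)
step 2 (pay 70374): balance=395542
step 3 (pay 68136): balance=332904
step 4 (pay 57525): balance=280006
step 5 (pay 67037): balance=216861
step 6 (pay 62292): balance=157583
step 7 (pay 60942): balance=98831
step 8 (pay 68734): balance=31470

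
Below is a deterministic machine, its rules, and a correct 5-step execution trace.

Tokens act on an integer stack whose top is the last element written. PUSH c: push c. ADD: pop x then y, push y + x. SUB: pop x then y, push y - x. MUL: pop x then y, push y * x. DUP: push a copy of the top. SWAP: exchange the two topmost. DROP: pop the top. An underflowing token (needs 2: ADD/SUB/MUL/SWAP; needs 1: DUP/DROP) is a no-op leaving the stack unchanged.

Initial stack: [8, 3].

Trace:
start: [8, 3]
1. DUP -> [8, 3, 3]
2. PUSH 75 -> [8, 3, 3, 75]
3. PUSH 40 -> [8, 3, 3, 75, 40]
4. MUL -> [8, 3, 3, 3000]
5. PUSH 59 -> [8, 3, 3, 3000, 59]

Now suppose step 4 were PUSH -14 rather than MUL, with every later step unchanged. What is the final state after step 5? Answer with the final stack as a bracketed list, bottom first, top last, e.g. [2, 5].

[8, 3, 3, 75, 40, -14, 59]

(re-executing from step 4 with the substitution; state before step 4: [8, 3, 3, 75, 40])
4. PUSH -14 -> [8, 3, 3, 75, 40, -14]
5. PUSH 59 -> [8, 3, 3, 75, 40, -14, 59]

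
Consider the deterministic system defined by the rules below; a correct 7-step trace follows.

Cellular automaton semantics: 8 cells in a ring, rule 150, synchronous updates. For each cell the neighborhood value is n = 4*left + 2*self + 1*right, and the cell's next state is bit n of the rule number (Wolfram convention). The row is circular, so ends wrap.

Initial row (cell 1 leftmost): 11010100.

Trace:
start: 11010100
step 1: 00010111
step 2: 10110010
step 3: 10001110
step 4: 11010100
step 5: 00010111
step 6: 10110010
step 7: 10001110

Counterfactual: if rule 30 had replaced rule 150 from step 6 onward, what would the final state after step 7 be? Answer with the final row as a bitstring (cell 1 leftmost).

(re-executing steps 6..7 under rule 30; state before step 6: 00010111)
step 6: 10110100
step 7: 10100111

10100111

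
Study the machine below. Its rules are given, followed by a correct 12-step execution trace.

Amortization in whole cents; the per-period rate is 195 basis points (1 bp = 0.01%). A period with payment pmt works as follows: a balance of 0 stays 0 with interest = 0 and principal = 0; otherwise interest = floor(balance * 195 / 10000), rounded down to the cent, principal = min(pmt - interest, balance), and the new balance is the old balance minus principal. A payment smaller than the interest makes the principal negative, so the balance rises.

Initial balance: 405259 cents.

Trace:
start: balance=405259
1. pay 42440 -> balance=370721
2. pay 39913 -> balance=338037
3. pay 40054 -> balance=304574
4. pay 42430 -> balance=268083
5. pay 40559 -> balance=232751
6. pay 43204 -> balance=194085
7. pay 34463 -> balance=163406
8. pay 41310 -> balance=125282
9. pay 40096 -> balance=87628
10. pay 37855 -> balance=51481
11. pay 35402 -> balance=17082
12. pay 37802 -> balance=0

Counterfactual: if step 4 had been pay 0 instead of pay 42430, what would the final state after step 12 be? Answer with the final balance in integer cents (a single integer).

29134

(re-executing from step 4 with the substitution; state before step 4: balance=304574)
4. pay 0 -> balance=310513
5. pay 40559 -> balance=276009
6. pay 43204 -> balance=238187
7. pay 34463 -> balance=208368
8. pay 41310 -> balance=171121
9. pay 40096 -> balance=134361
10. pay 37855 -> balance=99126
11. pay 35402 -> balance=65656
12. pay 37802 -> balance=29134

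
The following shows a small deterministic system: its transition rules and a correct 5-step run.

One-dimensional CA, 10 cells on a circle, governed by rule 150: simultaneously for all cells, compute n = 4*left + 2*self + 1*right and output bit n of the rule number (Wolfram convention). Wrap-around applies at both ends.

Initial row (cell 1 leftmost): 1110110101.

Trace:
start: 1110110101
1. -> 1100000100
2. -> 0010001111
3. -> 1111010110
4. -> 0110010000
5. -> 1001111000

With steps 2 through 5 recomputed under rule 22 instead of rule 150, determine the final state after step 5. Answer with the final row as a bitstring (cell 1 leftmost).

(re-executing steps 2..5 under rule 22; state before step 2: 1100000100)
2. -> 0010001111
3. -> 1111010000
4. -> 0000011001
5. -> 1000100111

1000100111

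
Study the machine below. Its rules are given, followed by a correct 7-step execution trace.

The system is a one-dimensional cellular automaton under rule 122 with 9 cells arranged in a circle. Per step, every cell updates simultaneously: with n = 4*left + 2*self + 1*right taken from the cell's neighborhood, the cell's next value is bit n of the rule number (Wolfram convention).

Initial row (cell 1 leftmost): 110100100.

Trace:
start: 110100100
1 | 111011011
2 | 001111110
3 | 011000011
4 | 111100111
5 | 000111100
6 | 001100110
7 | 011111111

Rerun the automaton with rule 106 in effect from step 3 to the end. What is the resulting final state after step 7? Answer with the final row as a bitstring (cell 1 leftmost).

010100110

(re-executing steps 3..7 under rule 106; state before step 3: 001111110)
3 | 011000010
4 | 111000100
5 | 101001001
6 | 110010011
7 | 010100110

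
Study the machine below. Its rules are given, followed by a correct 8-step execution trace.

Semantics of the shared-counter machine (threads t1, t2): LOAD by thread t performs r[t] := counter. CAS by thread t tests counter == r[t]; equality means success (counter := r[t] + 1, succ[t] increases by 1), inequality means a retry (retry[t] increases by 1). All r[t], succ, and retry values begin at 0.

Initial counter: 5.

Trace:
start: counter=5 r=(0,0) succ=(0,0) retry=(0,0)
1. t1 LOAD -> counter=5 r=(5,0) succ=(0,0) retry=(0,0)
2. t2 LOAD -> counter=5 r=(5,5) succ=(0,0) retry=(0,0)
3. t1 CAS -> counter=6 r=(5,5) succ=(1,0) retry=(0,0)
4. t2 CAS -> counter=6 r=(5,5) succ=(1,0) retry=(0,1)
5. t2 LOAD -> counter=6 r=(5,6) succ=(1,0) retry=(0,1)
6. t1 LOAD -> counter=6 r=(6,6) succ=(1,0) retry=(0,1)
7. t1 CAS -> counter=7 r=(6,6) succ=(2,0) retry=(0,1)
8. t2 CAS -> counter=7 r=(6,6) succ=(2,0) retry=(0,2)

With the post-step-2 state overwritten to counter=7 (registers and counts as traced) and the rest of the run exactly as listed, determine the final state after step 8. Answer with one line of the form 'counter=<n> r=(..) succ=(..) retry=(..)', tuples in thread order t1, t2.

state after step 2 := counter=7 r=(5,5) succ=(0,0) retry=(0,0)
3. t1 CAS -> counter=7 r=(5,5) succ=(0,0) retry=(1,0)
4. t2 CAS -> counter=7 r=(5,5) succ=(0,0) retry=(1,1)
5. t2 LOAD -> counter=7 r=(5,7) succ=(0,0) retry=(1,1)
6. t1 LOAD -> counter=7 r=(7,7) succ=(0,0) retry=(1,1)
7. t1 CAS -> counter=8 r=(7,7) succ=(1,0) retry=(1,1)
8. t2 CAS -> counter=8 r=(7,7) succ=(1,0) retry=(1,2)

counter=8 r=(7,7) succ=(1,0) retry=(1,2)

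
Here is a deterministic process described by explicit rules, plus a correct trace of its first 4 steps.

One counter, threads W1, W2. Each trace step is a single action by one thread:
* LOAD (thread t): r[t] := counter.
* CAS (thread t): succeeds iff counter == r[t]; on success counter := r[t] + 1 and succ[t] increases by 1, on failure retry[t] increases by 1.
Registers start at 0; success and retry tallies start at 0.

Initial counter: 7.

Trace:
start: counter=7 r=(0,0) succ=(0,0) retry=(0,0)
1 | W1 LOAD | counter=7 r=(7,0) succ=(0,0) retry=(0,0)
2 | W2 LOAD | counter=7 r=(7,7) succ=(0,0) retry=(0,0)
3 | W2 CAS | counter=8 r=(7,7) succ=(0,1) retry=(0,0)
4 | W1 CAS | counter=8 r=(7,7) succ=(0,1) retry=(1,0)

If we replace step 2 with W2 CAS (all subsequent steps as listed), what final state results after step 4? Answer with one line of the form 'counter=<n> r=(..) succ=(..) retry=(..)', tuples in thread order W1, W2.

counter=8 r=(7,0) succ=(1,0) retry=(0,2)

(re-executing from step 2 with the substitution; state before step 2: counter=7 r=(7,0) succ=(0,0) retry=(0,0))
2 | W2 CAS | counter=7 r=(7,0) succ=(0,0) retry=(0,1)
3 | W2 CAS | counter=7 r=(7,0) succ=(0,0) retry=(0,2)
4 | W1 CAS | counter=8 r=(7,0) succ=(1,0) retry=(0,2)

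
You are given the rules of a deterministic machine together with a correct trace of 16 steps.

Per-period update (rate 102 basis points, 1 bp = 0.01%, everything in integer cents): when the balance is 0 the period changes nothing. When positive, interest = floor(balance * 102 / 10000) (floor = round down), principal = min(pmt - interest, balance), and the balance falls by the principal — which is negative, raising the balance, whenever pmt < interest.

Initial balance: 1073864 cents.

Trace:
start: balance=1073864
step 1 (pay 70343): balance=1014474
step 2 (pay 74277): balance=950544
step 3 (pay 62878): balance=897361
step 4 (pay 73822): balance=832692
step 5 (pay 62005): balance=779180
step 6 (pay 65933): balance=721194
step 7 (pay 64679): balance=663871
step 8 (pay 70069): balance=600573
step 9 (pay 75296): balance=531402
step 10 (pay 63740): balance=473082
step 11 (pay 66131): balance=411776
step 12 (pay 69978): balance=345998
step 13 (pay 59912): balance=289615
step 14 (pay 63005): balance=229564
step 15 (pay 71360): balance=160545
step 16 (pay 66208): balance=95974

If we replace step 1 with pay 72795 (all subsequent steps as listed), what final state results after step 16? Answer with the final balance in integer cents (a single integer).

(re-executing from step 1 with the substitution; state before step 1: balance=1073864)
step 1 (pay 72795): balance=1012022
step 2 (pay 74277): balance=948067
step 3 (pay 62878): balance=894859
step 4 (pay 73822): balance=830164
step 5 (pay 62005): balance=776626
step 6 (pay 65933): balance=718614
step 7 (pay 64679): balance=661264
step 8 (pay 70069): balance=597939
step 9 (pay 75296): balance=528741
step 10 (pay 63740): balance=470394
step 11 (pay 66131): balance=409061
step 12 (pay 69978): balance=343255
step 13 (pay 59912): balance=286844
step 14 (pay 63005): balance=226764
step 15 (pay 71360): balance=157716
step 16 (pay 66208): balance=93116

93116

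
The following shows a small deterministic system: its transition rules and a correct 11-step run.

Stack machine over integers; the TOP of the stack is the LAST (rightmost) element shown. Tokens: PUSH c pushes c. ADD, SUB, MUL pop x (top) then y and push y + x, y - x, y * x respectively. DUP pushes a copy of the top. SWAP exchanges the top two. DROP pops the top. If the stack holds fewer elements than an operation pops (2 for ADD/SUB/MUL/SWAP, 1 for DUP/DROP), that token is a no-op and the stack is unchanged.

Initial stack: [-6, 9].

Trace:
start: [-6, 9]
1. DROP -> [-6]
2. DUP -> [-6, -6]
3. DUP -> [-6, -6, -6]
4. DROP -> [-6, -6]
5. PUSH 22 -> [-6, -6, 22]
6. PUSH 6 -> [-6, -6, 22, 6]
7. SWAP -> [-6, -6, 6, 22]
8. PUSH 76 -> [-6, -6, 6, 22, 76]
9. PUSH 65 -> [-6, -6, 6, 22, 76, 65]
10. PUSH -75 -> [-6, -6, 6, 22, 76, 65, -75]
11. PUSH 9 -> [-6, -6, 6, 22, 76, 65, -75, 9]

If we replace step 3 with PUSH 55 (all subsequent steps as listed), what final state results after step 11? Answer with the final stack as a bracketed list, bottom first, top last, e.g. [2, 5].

[-6, -6, 6, 22, 76, 65, -75, 9]

(re-executing from step 3 with the substitution; state before step 3: [-6, -6])
3. PUSH 55 -> [-6, -6, 55]
4. DROP -> [-6, -6]
5. PUSH 22 -> [-6, -6, 22]
6. PUSH 6 -> [-6, -6, 22, 6]
7. SWAP -> [-6, -6, 6, 22]
8. PUSH 76 -> [-6, -6, 6, 22, 76]
9. PUSH 65 -> [-6, -6, 6, 22, 76, 65]
10. PUSH -75 -> [-6, -6, 6, 22, 76, 65, -75]
11. PUSH 9 -> [-6, -6, 6, 22, 76, 65, -75, 9]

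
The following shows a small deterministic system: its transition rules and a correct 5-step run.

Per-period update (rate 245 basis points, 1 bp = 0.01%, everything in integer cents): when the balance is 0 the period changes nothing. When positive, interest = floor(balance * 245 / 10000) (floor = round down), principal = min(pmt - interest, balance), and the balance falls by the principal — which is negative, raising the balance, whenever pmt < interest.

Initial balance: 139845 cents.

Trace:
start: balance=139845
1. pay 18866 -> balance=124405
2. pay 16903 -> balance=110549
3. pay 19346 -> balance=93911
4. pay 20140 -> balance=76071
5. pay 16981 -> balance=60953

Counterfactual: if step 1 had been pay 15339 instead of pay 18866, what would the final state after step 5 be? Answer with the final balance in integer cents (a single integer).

64839

(re-executing from step 1 with the substitution; state before step 1: balance=139845)
1. pay 15339 -> balance=127932
2. pay 16903 -> balance=114163
3. pay 19346 -> balance=97613
4. pay 20140 -> balance=79864
5. pay 16981 -> balance=64839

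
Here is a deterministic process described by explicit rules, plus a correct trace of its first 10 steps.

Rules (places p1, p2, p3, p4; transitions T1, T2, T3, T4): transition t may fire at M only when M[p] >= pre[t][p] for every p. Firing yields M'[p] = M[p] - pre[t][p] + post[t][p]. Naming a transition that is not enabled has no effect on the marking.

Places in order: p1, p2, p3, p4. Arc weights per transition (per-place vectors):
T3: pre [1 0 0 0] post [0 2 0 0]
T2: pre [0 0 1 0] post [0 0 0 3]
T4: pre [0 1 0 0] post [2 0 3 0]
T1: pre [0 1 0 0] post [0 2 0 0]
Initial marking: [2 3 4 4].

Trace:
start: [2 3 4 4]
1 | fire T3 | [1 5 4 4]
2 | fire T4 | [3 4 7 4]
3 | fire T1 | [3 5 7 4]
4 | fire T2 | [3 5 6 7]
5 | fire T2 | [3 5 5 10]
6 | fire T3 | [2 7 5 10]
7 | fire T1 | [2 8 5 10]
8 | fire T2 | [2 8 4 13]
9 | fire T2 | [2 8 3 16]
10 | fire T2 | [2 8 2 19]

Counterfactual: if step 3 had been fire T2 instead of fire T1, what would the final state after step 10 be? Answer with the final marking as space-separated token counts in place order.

2 7 1 22

(re-executing from step 3 with the substitution; state before step 3: [3 4 7 4])
3 | fire T2 | [3 4 6 7]
4 | fire T2 | [3 4 5 10]
5 | fire T2 | [3 4 4 13]
6 | fire T3 | [2 6 4 13]
7 | fire T1 | [2 7 4 13]
8 | fire T2 | [2 7 3 16]
9 | fire T2 | [2 7 2 19]
10 | fire T2 | [2 7 1 22]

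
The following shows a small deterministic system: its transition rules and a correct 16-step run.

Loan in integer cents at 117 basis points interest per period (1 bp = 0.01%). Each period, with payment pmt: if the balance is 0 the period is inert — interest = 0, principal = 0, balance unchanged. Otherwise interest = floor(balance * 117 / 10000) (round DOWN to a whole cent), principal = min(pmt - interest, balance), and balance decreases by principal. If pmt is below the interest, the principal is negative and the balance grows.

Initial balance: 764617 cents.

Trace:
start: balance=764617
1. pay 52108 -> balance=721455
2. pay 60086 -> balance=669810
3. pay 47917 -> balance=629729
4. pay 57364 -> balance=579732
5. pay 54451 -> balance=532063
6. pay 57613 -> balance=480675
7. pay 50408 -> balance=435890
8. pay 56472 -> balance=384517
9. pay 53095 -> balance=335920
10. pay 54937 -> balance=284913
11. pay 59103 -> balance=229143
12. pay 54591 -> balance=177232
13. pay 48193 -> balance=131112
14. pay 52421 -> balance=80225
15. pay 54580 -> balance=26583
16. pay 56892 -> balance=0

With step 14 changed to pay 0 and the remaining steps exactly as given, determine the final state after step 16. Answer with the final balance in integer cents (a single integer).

23656

(re-executing from step 14 with the substitution; state before step 14: balance=131112)
14. pay 0 -> balance=132646
15. pay 54580 -> balance=79617
16. pay 56892 -> balance=23656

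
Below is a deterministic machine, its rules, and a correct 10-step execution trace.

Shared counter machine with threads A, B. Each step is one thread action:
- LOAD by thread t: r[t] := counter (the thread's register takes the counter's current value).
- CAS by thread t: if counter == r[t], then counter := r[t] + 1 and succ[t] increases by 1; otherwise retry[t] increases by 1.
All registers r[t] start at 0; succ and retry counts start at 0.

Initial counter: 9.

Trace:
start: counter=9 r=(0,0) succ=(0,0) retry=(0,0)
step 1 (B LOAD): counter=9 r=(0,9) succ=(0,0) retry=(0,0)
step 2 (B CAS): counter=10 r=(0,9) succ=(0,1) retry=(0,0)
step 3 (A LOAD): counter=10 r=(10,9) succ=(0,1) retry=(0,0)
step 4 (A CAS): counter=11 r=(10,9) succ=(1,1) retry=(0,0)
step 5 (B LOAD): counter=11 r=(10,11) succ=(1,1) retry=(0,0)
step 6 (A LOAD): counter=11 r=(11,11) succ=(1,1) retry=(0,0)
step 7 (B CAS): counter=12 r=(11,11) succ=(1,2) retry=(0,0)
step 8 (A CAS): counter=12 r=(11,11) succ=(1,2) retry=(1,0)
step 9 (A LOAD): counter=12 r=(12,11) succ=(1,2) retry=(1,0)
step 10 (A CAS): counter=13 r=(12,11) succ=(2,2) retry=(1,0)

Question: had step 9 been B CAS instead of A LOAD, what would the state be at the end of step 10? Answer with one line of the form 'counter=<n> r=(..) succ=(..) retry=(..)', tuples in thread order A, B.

counter=12 r=(11,11) succ=(1,2) retry=(2,1)

(re-executing from step 9 with the substitution; state before step 9: counter=12 r=(11,11) succ=(1,2) retry=(1,0))
step 9 (B CAS): counter=12 r=(11,11) succ=(1,2) retry=(1,1)
step 10 (A CAS): counter=12 r=(11,11) succ=(1,2) retry=(2,1)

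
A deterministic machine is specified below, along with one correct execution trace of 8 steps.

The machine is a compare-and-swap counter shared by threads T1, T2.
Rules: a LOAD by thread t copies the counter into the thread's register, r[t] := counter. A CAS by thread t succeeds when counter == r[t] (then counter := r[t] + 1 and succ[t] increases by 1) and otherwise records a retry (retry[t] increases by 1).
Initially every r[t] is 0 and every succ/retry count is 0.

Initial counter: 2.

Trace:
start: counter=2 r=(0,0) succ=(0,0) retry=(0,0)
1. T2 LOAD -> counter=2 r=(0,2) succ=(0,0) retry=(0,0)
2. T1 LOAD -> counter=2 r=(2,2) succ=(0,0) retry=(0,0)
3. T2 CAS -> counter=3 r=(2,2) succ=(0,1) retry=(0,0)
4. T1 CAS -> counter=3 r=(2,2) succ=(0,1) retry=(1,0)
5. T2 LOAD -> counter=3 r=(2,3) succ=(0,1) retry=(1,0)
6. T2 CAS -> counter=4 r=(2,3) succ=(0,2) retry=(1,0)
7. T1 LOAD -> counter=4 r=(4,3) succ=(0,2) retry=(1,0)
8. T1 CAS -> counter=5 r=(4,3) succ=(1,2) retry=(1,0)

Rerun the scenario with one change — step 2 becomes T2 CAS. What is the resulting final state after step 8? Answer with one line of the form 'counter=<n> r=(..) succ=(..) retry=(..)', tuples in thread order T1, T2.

(re-executing from step 2 with the substitution; state before step 2: counter=2 r=(0,2) succ=(0,0) retry=(0,0))
2. T2 CAS -> counter=3 r=(0,2) succ=(0,1) retry=(0,0)
3. T2 CAS -> counter=3 r=(0,2) succ=(0,1) retry=(0,1)
4. T1 CAS -> counter=3 r=(0,2) succ=(0,1) retry=(1,1)
5. T2 LOAD -> counter=3 r=(0,3) succ=(0,1) retry=(1,1)
6. T2 CAS -> counter=4 r=(0,3) succ=(0,2) retry=(1,1)
7. T1 LOAD -> counter=4 r=(4,3) succ=(0,2) retry=(1,1)
8. T1 CAS -> counter=5 r=(4,3) succ=(1,2) retry=(1,1)

counter=5 r=(4,3) succ=(1,2) retry=(1,1)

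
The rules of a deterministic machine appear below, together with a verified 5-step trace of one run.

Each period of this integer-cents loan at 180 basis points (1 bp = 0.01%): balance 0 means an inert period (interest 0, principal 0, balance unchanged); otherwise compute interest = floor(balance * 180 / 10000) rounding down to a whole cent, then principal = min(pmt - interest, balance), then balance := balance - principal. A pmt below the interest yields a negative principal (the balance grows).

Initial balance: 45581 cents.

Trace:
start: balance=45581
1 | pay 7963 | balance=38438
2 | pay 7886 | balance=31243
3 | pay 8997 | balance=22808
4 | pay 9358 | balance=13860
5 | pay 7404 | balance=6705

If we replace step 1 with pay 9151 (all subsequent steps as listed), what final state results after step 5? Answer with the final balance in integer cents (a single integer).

(re-executing from step 1 with the substitution; state before step 1: balance=45581)
1 | pay 9151 | balance=37250
2 | pay 7886 | balance=30034
3 | pay 8997 | balance=21577
4 | pay 9358 | balance=12607
5 | pay 7404 | balance=5429

5429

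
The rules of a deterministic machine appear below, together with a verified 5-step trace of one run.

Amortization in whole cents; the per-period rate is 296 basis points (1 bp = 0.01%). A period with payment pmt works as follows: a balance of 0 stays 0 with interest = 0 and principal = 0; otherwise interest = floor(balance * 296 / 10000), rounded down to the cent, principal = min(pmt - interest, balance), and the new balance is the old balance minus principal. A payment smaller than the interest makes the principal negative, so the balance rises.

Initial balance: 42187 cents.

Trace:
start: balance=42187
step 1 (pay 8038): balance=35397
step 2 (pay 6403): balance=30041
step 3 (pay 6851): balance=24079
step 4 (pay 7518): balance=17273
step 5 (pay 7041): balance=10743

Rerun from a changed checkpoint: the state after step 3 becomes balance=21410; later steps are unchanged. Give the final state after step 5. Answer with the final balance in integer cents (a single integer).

7913

state after step 3 := balance=21410
step 4 (pay 7518): balance=14525
step 5 (pay 7041): balance=7913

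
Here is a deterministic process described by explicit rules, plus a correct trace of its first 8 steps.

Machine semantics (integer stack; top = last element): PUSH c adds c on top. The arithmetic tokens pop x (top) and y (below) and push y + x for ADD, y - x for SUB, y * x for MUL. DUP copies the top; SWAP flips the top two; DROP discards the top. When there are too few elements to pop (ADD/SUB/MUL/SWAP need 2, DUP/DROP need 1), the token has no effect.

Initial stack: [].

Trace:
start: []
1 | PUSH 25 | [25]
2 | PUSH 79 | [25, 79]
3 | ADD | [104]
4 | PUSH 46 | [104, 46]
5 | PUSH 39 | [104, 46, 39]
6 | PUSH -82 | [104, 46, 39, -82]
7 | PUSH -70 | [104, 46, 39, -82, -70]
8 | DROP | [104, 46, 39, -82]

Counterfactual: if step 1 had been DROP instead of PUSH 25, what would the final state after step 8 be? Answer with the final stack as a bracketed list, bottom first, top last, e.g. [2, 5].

[79, 46, 39, -82]

(re-executing from step 1 with the substitution; state before step 1: [])
1 | DROP | []
2 | PUSH 79 | [79]
3 | ADD | [79]
4 | PUSH 46 | [79, 46]
5 | PUSH 39 | [79, 46, 39]
6 | PUSH -82 | [79, 46, 39, -82]
7 | PUSH -70 | [79, 46, 39, -82, -70]
8 | DROP | [79, 46, 39, -82]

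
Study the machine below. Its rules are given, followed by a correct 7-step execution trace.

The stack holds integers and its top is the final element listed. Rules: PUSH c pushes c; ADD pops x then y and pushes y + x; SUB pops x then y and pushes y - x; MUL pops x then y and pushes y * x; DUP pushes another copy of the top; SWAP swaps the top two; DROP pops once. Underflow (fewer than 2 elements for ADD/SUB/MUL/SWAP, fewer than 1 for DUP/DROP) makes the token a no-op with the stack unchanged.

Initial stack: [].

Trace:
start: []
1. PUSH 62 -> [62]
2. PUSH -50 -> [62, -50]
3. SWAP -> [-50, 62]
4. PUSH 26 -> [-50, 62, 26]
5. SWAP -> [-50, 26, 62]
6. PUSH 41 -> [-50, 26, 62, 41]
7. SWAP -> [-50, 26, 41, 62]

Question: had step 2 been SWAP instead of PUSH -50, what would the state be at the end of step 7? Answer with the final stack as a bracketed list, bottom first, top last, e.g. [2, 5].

(re-executing from step 2 with the substitution; state before step 2: [62])
2. SWAP -> [62]
3. SWAP -> [62]
4. PUSH 26 -> [62, 26]
5. SWAP -> [26, 62]
6. PUSH 41 -> [26, 62, 41]
7. SWAP -> [26, 41, 62]

[26, 41, 62]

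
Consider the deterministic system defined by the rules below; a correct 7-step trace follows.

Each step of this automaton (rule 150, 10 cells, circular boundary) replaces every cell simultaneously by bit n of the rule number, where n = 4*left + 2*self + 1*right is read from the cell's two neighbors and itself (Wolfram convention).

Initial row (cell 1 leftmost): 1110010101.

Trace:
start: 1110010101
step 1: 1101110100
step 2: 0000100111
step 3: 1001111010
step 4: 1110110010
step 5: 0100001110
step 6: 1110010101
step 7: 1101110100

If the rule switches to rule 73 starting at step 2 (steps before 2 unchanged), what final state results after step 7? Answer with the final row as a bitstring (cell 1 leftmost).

1101110110

(re-executing steps 2..7 under rule 73; state before step 2: 1101110100)
step 2: 1101010000
step 3: 1100000110
step 4: 1101110110
step 5: 1101010110
step 6: 1100000110
step 7: 1101110110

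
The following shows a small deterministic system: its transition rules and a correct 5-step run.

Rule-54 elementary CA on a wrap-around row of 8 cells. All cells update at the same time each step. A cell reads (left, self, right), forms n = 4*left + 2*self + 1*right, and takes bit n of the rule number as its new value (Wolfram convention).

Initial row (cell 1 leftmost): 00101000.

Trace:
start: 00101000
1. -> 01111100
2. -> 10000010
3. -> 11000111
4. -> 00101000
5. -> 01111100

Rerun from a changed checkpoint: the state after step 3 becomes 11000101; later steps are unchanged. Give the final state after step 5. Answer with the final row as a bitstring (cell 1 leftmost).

01110001

state after step 3 := 11000101
4. -> 00101110
5. -> 01110001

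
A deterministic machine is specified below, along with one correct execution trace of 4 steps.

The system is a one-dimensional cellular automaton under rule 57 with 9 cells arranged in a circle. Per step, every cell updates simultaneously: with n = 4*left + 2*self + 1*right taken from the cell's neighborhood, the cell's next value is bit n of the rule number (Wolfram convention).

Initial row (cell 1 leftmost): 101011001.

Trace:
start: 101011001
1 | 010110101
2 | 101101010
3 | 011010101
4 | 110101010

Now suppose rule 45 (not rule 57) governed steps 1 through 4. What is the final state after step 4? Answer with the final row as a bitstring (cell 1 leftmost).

(re-executing steps 1..4 under rule 45; state before step 1: 101011001)
1 | 011110001
2 | 110000101
3 | 000110111
4 | 010101100

010101100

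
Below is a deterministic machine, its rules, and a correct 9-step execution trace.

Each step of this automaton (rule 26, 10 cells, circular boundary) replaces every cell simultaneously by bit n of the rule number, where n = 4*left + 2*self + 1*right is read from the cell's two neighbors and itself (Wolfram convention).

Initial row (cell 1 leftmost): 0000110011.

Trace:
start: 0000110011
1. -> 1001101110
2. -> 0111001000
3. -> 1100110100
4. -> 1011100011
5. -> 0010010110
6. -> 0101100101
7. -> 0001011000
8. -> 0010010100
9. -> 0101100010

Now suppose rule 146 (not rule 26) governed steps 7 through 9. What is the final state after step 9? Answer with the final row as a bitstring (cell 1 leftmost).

(re-executing steps 7..9 under rule 146; state before step 7: 0101100101)
7. -> 0000011000
8. -> 0000100100
9. -> 0001011010

0001011010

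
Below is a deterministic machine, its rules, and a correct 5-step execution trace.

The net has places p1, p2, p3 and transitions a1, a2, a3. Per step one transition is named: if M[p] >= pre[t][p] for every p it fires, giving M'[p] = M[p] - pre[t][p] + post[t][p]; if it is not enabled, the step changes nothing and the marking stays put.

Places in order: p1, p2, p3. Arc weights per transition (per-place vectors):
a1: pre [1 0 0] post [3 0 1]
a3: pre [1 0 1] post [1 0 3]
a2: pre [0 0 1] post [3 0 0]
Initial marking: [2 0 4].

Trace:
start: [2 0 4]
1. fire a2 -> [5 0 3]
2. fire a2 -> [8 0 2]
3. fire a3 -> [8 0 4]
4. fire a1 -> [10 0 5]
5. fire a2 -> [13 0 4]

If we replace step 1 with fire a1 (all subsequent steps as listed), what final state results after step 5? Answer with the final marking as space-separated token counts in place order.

12 0 6

(re-executing from step 1 with the substitution; state before step 1: [2 0 4])
1. fire a1 -> [4 0 5]
2. fire a2 -> [7 0 4]
3. fire a3 -> [7 0 6]
4. fire a1 -> [9 0 7]
5. fire a2 -> [12 0 6]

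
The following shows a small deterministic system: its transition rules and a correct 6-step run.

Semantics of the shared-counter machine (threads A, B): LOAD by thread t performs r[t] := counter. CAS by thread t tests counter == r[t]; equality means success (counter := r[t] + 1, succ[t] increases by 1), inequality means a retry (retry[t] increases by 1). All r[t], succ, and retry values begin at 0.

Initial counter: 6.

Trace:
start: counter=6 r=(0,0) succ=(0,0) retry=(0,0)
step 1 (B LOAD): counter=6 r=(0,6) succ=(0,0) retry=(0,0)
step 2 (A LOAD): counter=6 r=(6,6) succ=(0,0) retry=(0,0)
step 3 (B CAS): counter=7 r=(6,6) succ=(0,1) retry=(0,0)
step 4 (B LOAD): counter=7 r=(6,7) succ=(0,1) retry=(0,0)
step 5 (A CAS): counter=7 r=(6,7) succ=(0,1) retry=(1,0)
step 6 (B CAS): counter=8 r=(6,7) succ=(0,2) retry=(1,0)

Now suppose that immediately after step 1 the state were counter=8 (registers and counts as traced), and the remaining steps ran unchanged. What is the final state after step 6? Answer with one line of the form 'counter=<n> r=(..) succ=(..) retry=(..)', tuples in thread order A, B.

counter=9 r=(8,8) succ=(1,0) retry=(0,2)

state after step 1 := counter=8 r=(0,6) succ=(0,0) retry=(0,0)
step 2 (A LOAD): counter=8 r=(8,6) succ=(0,0) retry=(0,0)
step 3 (B CAS): counter=8 r=(8,6) succ=(0,0) retry=(0,1)
step 4 (B LOAD): counter=8 r=(8,8) succ=(0,0) retry=(0,1)
step 5 (A CAS): counter=9 r=(8,8) succ=(1,0) retry=(0,1)
step 6 (B CAS): counter=9 r=(8,8) succ=(1,0) retry=(0,2)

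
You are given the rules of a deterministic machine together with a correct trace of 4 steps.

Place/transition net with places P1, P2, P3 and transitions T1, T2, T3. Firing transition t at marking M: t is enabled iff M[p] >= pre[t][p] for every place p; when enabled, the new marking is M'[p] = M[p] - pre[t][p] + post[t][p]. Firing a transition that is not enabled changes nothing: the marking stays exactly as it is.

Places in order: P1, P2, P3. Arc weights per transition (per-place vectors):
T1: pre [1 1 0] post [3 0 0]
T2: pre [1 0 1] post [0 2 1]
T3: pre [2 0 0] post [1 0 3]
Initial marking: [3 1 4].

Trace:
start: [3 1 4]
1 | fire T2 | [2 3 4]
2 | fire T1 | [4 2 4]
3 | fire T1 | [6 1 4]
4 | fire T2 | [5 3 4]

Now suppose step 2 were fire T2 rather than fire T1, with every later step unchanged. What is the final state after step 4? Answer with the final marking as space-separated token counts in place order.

(re-executing from step 2 with the substitution; state before step 2: [2 3 4])
2 | fire T2 | [1 5 4]
3 | fire T1 | [3 4 4]
4 | fire T2 | [2 6 4]

2 6 4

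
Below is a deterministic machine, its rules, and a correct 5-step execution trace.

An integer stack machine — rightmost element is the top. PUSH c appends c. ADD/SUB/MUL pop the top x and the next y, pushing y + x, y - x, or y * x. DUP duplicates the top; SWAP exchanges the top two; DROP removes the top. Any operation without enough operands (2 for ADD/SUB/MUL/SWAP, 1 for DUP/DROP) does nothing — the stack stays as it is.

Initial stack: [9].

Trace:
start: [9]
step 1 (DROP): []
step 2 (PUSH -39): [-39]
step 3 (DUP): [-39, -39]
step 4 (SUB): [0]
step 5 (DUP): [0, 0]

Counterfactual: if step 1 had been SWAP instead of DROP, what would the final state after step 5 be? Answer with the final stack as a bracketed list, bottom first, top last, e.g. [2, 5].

[9, 0, 0]

(re-executing from step 1 with the substitution; state before step 1: [9])
step 1 (SWAP): [9]
step 2 (PUSH -39): [9, -39]
step 3 (DUP): [9, -39, -39]
step 4 (SUB): [9, 0]
step 5 (DUP): [9, 0, 0]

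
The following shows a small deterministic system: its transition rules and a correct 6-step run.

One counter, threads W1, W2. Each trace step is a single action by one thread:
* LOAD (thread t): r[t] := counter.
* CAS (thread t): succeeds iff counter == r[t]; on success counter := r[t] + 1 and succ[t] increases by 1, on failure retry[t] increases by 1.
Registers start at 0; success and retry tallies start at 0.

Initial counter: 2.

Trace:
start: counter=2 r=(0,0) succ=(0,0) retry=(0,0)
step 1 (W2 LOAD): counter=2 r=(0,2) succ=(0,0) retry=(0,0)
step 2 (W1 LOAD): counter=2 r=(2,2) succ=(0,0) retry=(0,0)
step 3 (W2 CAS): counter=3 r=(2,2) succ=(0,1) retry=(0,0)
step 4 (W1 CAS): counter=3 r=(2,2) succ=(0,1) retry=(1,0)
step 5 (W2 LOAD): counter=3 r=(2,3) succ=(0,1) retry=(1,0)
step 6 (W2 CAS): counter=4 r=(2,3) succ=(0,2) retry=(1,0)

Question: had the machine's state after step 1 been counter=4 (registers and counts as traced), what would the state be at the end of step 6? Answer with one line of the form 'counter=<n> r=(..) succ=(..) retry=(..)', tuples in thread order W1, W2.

counter=6 r=(4,5) succ=(1,1) retry=(0,1)

state after step 1 := counter=4 r=(0,2) succ=(0,0) retry=(0,0)
step 2 (W1 LOAD): counter=4 r=(4,2) succ=(0,0) retry=(0,0)
step 3 (W2 CAS): counter=4 r=(4,2) succ=(0,0) retry=(0,1)
step 4 (W1 CAS): counter=5 r=(4,2) succ=(1,0) retry=(0,1)
step 5 (W2 LOAD): counter=5 r=(4,5) succ=(1,0) retry=(0,1)
step 6 (W2 CAS): counter=6 r=(4,5) succ=(1,1) retry=(0,1)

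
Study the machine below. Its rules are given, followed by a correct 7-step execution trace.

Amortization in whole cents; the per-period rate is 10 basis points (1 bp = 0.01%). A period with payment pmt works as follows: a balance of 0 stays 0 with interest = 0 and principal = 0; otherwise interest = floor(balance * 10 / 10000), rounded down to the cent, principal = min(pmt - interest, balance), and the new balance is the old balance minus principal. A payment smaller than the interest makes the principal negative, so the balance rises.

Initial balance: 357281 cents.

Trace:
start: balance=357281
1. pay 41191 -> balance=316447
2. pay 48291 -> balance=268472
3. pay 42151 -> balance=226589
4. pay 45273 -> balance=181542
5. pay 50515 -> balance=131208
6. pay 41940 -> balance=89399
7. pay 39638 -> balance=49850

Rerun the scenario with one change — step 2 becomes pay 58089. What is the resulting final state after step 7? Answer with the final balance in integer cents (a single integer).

40002

(re-executing from step 2 with the substitution; state before step 2: balance=316447)
2. pay 58089 -> balance=258674
3. pay 42151 -> balance=216781
4. pay 45273 -> balance=171724
5. pay 50515 -> balance=121380
6. pay 41940 -> balance=79561
7. pay 39638 -> balance=40002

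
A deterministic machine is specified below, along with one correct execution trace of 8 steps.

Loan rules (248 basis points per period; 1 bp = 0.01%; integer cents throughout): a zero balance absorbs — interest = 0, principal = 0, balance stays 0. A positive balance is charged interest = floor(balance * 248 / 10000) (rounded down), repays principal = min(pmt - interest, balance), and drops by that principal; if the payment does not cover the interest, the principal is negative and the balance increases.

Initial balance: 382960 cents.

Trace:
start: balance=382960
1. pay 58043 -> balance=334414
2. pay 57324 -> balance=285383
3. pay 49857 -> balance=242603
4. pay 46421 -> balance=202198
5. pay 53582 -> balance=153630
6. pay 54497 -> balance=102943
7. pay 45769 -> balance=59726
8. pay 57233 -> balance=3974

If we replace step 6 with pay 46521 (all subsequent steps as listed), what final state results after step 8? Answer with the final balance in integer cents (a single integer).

(re-executing from step 6 with the substitution; state before step 6: balance=153630)
6. pay 46521 -> balance=110919
7. pay 45769 -> balance=67900
8. pay 57233 -> balance=12350

12350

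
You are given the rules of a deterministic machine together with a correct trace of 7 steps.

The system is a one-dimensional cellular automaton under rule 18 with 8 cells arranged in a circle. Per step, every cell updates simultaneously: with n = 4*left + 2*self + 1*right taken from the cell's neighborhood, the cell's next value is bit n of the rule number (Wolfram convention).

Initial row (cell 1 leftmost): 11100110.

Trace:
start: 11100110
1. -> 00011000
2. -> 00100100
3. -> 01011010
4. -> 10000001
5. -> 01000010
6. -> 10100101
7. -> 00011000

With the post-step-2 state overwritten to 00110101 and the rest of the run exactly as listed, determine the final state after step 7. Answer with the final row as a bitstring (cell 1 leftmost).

00010010

state after step 2 := 00110101
3. -> 11000000
4. -> 00100001
5. -> 11010010
6. -> 00001100
7. -> 00010010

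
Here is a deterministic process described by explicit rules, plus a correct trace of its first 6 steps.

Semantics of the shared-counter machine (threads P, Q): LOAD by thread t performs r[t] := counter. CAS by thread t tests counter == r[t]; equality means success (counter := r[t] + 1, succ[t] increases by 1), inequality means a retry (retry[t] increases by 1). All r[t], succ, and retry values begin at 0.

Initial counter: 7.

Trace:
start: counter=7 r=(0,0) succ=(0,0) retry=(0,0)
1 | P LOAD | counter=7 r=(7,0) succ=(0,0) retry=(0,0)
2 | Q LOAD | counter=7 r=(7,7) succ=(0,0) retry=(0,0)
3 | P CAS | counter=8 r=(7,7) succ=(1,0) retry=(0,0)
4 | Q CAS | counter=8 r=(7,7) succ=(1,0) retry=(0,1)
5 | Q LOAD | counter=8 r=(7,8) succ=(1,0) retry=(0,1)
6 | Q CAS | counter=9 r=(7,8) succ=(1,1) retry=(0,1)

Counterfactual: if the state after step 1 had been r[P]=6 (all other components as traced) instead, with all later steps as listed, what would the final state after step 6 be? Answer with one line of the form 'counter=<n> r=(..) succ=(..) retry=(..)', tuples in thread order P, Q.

counter=9 r=(6,8) succ=(0,2) retry=(1,0)

state after step 1 := counter=7 r=(6,0) succ=(0,0) retry=(0,0)
2 | Q LOAD | counter=7 r=(6,7) succ=(0,0) retry=(0,0)
3 | P CAS | counter=7 r=(6,7) succ=(0,0) retry=(1,0)
4 | Q CAS | counter=8 r=(6,7) succ=(0,1) retry=(1,0)
5 | Q LOAD | counter=8 r=(6,8) succ=(0,1) retry=(1,0)
6 | Q CAS | counter=9 r=(6,8) succ=(0,2) retry=(1,0)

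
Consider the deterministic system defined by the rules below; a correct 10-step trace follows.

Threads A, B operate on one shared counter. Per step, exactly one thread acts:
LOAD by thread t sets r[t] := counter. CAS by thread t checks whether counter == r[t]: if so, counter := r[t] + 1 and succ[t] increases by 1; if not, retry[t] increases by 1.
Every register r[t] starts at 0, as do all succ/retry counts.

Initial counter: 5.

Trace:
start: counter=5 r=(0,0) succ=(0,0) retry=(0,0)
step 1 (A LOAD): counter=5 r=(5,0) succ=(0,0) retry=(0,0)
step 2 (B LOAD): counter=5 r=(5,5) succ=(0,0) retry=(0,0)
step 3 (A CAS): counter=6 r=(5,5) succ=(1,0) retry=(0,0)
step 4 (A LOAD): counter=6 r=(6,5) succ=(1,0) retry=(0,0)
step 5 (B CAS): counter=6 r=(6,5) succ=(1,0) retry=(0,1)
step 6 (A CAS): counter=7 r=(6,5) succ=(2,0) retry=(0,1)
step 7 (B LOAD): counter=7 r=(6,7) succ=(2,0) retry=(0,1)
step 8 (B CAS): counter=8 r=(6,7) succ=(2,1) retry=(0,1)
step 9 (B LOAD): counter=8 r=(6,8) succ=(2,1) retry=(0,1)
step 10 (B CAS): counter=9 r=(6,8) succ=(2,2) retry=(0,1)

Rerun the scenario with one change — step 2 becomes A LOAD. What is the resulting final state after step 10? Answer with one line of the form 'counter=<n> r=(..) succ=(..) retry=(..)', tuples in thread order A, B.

counter=9 r=(6,8) succ=(2,2) retry=(0,1)

(re-executing from step 2 with the substitution; state before step 2: counter=5 r=(5,0) succ=(0,0) retry=(0,0))
step 2 (A LOAD): counter=5 r=(5,0) succ=(0,0) retry=(0,0)
step 3 (A CAS): counter=6 r=(5,0) succ=(1,0) retry=(0,0)
step 4 (A LOAD): counter=6 r=(6,0) succ=(1,0) retry=(0,0)
step 5 (B CAS): counter=6 r=(6,0) succ=(1,0) retry=(0,1)
step 6 (A CAS): counter=7 r=(6,0) succ=(2,0) retry=(0,1)
step 7 (B LOAD): counter=7 r=(6,7) succ=(2,0) retry=(0,1)
step 8 (B CAS): counter=8 r=(6,7) succ=(2,1) retry=(0,1)
step 9 (B LOAD): counter=8 r=(6,8) succ=(2,1) retry=(0,1)
step 10 (B CAS): counter=9 r=(6,8) succ=(2,2) retry=(0,1)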